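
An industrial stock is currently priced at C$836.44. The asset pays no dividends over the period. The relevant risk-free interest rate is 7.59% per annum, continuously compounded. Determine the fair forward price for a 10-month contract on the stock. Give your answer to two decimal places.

C$891.05

F = S·e^(rT) = 836.44 · e^(0.0759 × 10/12)
= 836.44 · e^0.063250 = 836.44 × 1.065293
F = C$891.05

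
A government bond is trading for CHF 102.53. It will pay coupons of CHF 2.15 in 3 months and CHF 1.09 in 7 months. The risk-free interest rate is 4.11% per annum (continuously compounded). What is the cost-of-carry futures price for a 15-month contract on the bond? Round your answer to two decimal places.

PV(coupons) I = 2.15·e^(−0.0411·3/12) + 1.09·e^(−0.0411·7/12)
I = 2.1280 + 1.0642 = 3.1922
F = (S − I)·e^(rT) = (102.53 − 3.1922) · e^(0.0411·15/12)
= 99.3378 · e^0.051375 = 99.3378 × 1.052718 = CHF 104.57

CHF 104.57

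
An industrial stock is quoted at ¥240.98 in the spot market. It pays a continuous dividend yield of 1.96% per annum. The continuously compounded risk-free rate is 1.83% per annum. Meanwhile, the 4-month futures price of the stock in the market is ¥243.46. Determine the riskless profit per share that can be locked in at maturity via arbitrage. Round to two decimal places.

Fair futures: F* = S·e^(carry·T), with carry = (r − q) = 0.0183 − 0.0196 = -0.0013
F* = 240.98 · e^(-0.0013 × 4/12) = 240.98 · e^-0.000433 = 240.98 × 0.999567 = ¥240.8757
Market ¥243.46 > fair ¥240.8757: forward overpriced → cash-and-carry (buy spot, short the forward).
At maturity, profit = |F_mkt − F*| = |243.46 − 240.8757| = ¥2.58 per share

¥2.58 per share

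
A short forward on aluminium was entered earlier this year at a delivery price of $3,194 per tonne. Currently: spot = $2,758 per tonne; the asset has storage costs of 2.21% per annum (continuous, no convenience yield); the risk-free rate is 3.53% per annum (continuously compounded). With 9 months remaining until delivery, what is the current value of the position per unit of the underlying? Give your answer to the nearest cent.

Current fair forward for the remaining 9 months: F = S·e^((r + u)·T), (r + u) = 0.0353 + 0.0221 = 0.0574
F = 2758 · e^(0.0574 × 9/12) = 2758 × 1.04399009 = 2879.3247
Value of long forward = (F − K)·e^(−rT) = (2879.3247 − 3194) · e^(−0.0353·9/12)
= -314.6753 × 0.97387239 = -306.45
Short position value = −(long value) = $306.45

$306.45 per tonne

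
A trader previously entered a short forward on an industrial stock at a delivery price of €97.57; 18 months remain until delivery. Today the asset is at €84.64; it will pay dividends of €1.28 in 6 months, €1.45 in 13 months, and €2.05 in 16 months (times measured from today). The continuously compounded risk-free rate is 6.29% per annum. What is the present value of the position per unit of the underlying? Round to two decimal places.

PV(remaining dividends) I = 1.28·e^(−0.0629·6/12) + 1.45·e^(−0.0629·13/12) + 2.05·e^(−0.0629·16/12) = 4.4799
Current forward F = (S − I)·e^(rT) = (84.64 − 4.4799)·e^(0.0629·18/12) = 80.1601 × 1.098944 = 88.0915
Value (long) = (F − K)·e^(−rT) = (88.0915 − 97.57) × 0.909964 = -8.6251
Short position value = −(long value) = €8.63

€8.63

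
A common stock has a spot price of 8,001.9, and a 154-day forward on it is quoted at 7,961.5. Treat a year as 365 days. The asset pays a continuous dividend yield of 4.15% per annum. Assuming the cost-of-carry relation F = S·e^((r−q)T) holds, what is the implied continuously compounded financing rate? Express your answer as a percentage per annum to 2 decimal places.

From F = S·e^((r−q)T): (r − q) = ln(F/S)/T
ln(7961.5/8001.9) = ln(0.994951) = -0.005062
(r − q) = -0.005062 / (154/365) = -0.011998
r = ln(F/S)/T + q = -0.011998 + 0.0415 = 0.029502
r = 2.95%

2.95%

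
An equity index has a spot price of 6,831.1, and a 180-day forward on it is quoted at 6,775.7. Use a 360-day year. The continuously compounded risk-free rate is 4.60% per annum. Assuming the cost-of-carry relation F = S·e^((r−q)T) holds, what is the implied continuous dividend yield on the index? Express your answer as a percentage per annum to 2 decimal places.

6.23%

From F = S·e^((r−q)T): (r − q) = ln(F/S)/T
ln(6775.7/6831.1) = ln(0.991890) = -0.008143
(r − q) = -0.008143 / (180/360) = -0.016286
q = r − ln(F/S)/T = 0.0460 + 0.016286 = 0.062286
q = 6.23%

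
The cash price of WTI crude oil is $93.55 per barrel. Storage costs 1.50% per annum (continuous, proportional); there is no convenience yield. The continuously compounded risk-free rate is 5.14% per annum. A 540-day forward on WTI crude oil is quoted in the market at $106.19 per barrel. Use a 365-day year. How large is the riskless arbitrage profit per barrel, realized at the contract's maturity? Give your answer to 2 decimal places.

Fair forward: F* = S·e^(carry·T), with carry = (r + u) = 0.0514 + 0.0150 = 0.0664
F* = 93.55 · e^(0.0664 × 540/365) = 93.55 · e^0.098236 = 93.55 × 1.103223 = $103.2065
Market $106.19 > fair $103.2065: forward overpriced → cash-and-carry (buy spot, short the forward).
At maturity, profit = |F_mkt − F*| = |106.19 − 103.2065| = $2.98 per barrel

$2.98 per barrel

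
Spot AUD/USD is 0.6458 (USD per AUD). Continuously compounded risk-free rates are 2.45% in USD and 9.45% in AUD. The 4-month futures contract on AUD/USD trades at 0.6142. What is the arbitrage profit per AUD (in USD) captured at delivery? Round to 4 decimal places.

Fair futures: F* = S·e^(carry·T), with carry = (r_USD − r_AUD) = 0.0245 − 0.0945 = -0.0700
F* = 0.6458 · e^(-0.0700 × 4/12) = 0.6458 · e^-0.023333 = 0.6458 × 0.976937 = 0.6309
Market 0.6142 < fair 0.6309: forward underpriced → reverse cash-and-carry (short spot, go long the forward).
At maturity, profit = |F_mkt − F*| = |0.6142 − 0.6309| = 0.0167 per AUD (in USD)

0.0167 per AUD (in USD)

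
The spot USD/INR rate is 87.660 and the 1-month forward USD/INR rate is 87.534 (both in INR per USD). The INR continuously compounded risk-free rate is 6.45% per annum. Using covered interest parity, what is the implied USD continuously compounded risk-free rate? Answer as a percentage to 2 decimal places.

F = S·e^((r_INR − r_USD)T) ⇒ r_USD = r_INR − ln(F/S)/T
ln(87.534/87.660) = -0.001438; /(1/12) = -0.017256
r_USD = 0.0645 + 0.017256 = 0.081756
r_USD = 8.18%

8.18%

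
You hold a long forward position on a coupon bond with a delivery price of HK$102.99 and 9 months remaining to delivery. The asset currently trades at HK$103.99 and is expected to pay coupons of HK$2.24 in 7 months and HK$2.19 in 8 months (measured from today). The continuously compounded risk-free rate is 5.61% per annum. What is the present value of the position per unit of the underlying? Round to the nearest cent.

HK$0.97

PV(remaining coupons) I = 2.24·e^(−0.0561·7/12) + 2.19·e^(−0.0561·8/12) = 4.2775
Current forward F = (S − I)·e^(rT) = (103.99 − 4.2775)·e^(0.0561·9/12) = 99.7125 × 1.042973 = 103.9974
Value (long) = (F − K)·e^(−rT) = (103.9974 − 102.99) × 0.958798 = 0.9659
Value = HK$0.97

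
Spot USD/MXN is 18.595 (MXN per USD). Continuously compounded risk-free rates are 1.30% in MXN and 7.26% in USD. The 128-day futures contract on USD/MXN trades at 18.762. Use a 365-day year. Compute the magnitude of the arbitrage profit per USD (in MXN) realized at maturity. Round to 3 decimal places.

Fair futures: F* = S·e^(carry·T), with carry = (r_MXN − r_USD) = 0.0130 − 0.0726 = -0.0596
F* = 18.595 · e^(-0.0596 × 128/365) = 18.595 · e^-0.020901 = 18.595 × 0.979316 = 18.2104
Market 18.762 > fair 18.2104: forward overpriced → cash-and-carry (buy spot, short the forward).
At maturity, profit = |F_mkt − F*| = |18.762 − 18.2104| = 0.552 per USD (in MXN)

0.552 per USD (in MXN)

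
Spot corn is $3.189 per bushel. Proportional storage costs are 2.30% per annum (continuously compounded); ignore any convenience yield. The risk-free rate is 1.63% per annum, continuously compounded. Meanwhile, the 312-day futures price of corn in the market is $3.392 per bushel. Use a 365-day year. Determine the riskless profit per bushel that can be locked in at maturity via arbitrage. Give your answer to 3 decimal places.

Fair futures: F* = S·e^(carry·T), with carry = (r + u) = 0.0163 + 0.0230 = 0.0393
F* = 3.189 · e^(0.0393 × 312/365) = 3.189 · e^0.033593 = 3.189 × 1.034164 = $3.2979
Market $3.392 > fair $3.2979: forward overpriced → cash-and-carry (buy spot, short the forward).
At maturity, profit = |F_mkt − F*| = |3.392 − 3.2979| = $0.094 per bushel

$0.094 per bushel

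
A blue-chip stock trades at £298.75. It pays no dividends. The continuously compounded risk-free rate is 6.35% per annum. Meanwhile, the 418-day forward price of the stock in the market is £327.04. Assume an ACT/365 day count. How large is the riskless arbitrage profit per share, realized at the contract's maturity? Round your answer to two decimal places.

£5.76 per share

Fair forward: F* = S·e^(carry·T), with carry = r = 0.0635
F* = 298.75 · e^(0.0635 × 418/365) = 298.75 · e^0.072721 = 298.75 × 1.075430 = £321.2847
Market £327.04 > fair £321.2847: forward overpriced → cash-and-carry (buy spot, short the forward).
At maturity, profit = |F_mkt − F*| = |327.04 − 321.2847| = £5.76 per share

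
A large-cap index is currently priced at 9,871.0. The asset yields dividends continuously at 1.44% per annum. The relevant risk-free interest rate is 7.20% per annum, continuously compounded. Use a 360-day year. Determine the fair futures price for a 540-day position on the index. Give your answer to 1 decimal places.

F = S·e^((r − q)T) = 9871.0 · e^((0.0720 − 0.0144) × 540/360)
= 9871.0 · e^0.086400 = 9871.0 × 1.090242
F = 10,761.8

10,761.8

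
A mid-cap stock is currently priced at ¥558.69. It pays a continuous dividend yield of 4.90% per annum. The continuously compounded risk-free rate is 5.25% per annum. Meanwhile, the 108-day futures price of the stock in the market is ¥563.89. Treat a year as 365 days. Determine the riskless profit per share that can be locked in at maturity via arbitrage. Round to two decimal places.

Fair futures: F* = S·e^(carry·T), with carry = (r − q) = 0.0525 − 0.0490 = 0.0035
F* = 558.69 · e^(0.0035 × 108/365) = 558.69 · e^0.001036 = 558.69 × 1.001037 = ¥559.2694
Market ¥563.89 > fair ¥559.2694: forward overpriced → cash-and-carry (buy spot, short the forward).
At maturity, profit = |F_mkt − F*| = |563.89 − 559.2694| = ¥4.62 per share

¥4.62 per share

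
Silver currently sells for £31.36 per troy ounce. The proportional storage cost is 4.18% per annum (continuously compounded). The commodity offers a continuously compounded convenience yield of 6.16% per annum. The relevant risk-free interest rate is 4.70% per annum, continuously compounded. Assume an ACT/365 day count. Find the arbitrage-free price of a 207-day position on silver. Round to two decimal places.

Net carry = r + u − y = 0.0470 + 0.0418 − 0.0616 = 0.0272
F = S·e^((r+u−y)T) = 31.36 · e^(0.0272 × 207/365) = 31.36 · e^0.015426
= 31.36 × 1.015546 = £31.85 per troy ounce

£31.85 per troy ounce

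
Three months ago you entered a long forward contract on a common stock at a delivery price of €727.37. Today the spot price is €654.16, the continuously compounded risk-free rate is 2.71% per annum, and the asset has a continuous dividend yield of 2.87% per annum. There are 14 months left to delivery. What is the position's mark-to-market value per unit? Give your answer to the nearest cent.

Current fair forward for the remaining 14 months: F = S·e^((r − q)·T), (r − q) = 0.0271 − 0.0287 = -0.0016
F = 654.16 · e^(-0.0016 × 14/12) = 654.16 × 0.998135 = 652.9400
Value of long forward = (F − K)·e^(−rT) = (652.9400 − 727.37) · e^(−0.0271·14/12)
= -74.4300 × 0.968878 = -72.11

-€72.11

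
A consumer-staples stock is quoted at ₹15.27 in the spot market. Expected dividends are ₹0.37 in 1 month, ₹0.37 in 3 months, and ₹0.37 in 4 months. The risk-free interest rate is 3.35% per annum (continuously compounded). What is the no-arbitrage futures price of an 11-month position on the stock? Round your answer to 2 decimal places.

PV(dividends) I = 0.37·e^(−0.0335·1/12) + 0.37·e^(−0.0335·3/12) + 0.37·e^(−0.0335·4/12)
I = 0.3690 + 0.3669 + 0.3659 = 1.1018
F = (S − I)·e^(rT) = (15.27 − 1.1018) · e^(0.0335·11/12)
= 14.1682 · e^0.030708 = 14.1682 × 1.031184 = ₹14.61

₹14.61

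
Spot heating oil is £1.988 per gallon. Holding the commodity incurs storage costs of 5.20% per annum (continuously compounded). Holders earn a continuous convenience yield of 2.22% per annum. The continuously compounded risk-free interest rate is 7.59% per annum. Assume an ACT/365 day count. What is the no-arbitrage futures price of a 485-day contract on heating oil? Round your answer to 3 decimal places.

Net carry = r + u − y = 0.0759 + 0.0520 − 0.0222 = 0.1057
F = S·e^((r+u−y)T) = 1.988 · e^(0.1057 × 485/365) = 1.988 · e^0.140451
= 1.988 × 1.150793 = £2.288 per gallon

£2.288 per gallon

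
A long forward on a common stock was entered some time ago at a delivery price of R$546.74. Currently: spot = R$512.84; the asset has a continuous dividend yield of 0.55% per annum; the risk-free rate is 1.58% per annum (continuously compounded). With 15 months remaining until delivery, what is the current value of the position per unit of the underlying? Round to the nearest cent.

Current fair forward for the remaining 15 months: F = S·e^((r − q)·T), (r − q) = 0.0158 − 0.0055 = 0.0103
F = 512.84 · e^(0.0103 × 15/12) = 512.84 × 1.012958 = 519.4854
Value of long forward = (F − K)·e^(−rT) = (519.4854 − 546.74) · e^(−0.0158·15/12)
= -27.2546 × 0.980444 = -26.72

-R$26.72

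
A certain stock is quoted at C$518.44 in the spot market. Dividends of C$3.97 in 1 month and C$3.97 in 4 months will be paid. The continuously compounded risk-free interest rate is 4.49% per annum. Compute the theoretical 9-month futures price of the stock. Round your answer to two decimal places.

PV(dividends) I = 3.97·e^(−0.0449·1/12) + 3.97·e^(−0.0449·4/12)
I = 3.9552 + 3.9110 = 7.8662
F = (S − I)·e^(rT) = (518.44 − 7.8662) · e^(0.0449·9/12)
= 510.5738 · e^0.033675 = 510.5738 × 1.034248 = C$528.06

C$528.06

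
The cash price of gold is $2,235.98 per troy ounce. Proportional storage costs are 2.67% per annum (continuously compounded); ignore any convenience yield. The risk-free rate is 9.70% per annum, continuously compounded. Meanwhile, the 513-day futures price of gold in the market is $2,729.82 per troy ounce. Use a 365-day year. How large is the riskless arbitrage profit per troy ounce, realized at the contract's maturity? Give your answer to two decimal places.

Fair futures: F* = S·e^(carry·T), with carry = (r + u) = 0.0970 + 0.0267 = 0.1237
F* = 2235.98 · e^(0.1237 × 513/365) = 2235.98 · e^0.17385781 = 2235.98 × 1.18988636 = $2660.5621
Market $2729.82 > fair $2660.5621: forward overpriced → cash-and-carry (buy spot, short the forward).
At maturity, profit = |F_mkt − F*| = |2729.82 − 2660.5621| = $69.26 per troy ounce

$69.26 per troy ounce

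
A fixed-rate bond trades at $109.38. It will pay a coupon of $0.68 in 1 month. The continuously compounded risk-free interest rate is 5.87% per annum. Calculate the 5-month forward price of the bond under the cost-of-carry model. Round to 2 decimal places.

PV(coupons) I = 0.68·e^(−0.0587·1/12)
I = 0.6767
F = (S − I)·e^(rT) = (109.38 − 0.6767) · e^(0.0587·5/12)
= 108.7033 · e^0.024458 = 108.7033 × 1.024760 = $111.39

$111.39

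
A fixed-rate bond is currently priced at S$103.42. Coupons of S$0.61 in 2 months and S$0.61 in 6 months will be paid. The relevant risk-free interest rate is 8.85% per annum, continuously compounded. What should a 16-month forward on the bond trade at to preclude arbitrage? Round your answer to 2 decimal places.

PV(coupons) I = 0.61·e^(−0.0885·2/12) + 0.61·e^(−0.0885·6/12)
I = 0.6011 + 0.5836 = 1.1847
F = (S − I)·e^(rT) = (103.42 − 1.1847) · e^(0.0885·16/12)
= 102.2353 · e^0.118000 = 102.2353 × 1.125244 = S$115.04

S$115.04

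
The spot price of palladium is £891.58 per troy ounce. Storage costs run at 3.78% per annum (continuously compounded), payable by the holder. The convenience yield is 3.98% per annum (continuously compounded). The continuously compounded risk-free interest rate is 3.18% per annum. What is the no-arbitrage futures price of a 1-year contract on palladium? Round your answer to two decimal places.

£918.55 per troy ounce

Net carry = r + u − y = 0.0318 + 0.0378 − 0.0398 = 0.0298
F = S·e^((r+u−y)T) = 891.58 · e^(0.0298 × 12/12) = 891.58 · e^0.029800
= 891.58 × 1.030248 = £918.55 per troy ounce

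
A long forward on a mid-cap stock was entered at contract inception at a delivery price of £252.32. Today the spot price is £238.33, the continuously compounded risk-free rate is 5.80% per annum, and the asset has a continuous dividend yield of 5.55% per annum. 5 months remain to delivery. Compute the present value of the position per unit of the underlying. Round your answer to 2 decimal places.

Current fair forward for the remaining 5 months: F = S·e^((r − q)·T), (r − q) = 0.0580 − 0.0555 = 0.0025
F = 238.33 · e^(0.0025 × 5/12) = 238.33 × 1.001042 = 238.5783
Value of long forward = (F − K)·e^(−rT) = (238.5783 − 252.32) · e^(−0.0580·5/12)
= -13.7417 × 0.976123 = -13.41

-£13.41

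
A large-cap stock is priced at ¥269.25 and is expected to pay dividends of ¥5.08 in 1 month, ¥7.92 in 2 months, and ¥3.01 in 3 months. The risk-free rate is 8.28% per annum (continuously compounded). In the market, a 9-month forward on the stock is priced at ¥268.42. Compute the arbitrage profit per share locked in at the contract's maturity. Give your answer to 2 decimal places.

¥1.26 per share

PV(dividends) I = 5.08·e^(−0.0828·1/12) + 7.92·e^(−0.0828·2/12) + 3.01·e^(−0.0828·3/12) = 15.8049
Fair forward F* = (S − I)·e^(rT) = (269.25 − 15.8049)·e^0.062100 = 253.4451 × 1.064069 = 269.6831
Market ¥268.42 < fair 269.6831: forward underpriced → reverse cash-and-carry (short the stock, invest proceeds at r, pay the dividends, go long the forward).
Profit at T = |F_mkt − F*| = |268.42 − 269.6831| = ¥1.26 per share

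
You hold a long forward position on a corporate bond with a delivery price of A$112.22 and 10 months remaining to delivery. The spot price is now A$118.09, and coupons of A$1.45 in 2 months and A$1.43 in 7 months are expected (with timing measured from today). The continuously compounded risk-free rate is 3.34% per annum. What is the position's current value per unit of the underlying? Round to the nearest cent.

PV(remaining coupons) I = 1.45·e^(−0.0334·2/12) + 1.43·e^(−0.0334·7/12) = 2.8444
Current forward F = (S − I)·e^(rT) = (118.09 − 2.8444)·e^(0.0334·10/12) = 115.2456 × 1.028224 = 118.4983
Value (long) = (F − K)·e^(−rT) = (118.4983 − 112.22) × 0.972550 = 6.1060
Value = A$6.11

A$6.11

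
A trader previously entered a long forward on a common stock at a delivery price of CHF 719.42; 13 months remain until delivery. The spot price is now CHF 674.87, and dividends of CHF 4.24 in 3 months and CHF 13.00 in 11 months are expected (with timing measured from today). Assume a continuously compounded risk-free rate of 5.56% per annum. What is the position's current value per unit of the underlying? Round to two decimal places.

-CHF 19.03

PV(remaining dividends) I = 4.24·e^(−0.0556·3/12) + 13.00·e^(−0.0556·11/12) = 16.5355
Current forward F = (S − I)·e^(rT) = (674.87 − 16.5355)·e^(0.0556·13/12) = 658.3345 × 1.062084 = 699.2065
Value (long) = (F − K)·e^(−rT) = (699.2065 − 719.42) × 0.941545 = -19.0319
Value = -CHF 19.03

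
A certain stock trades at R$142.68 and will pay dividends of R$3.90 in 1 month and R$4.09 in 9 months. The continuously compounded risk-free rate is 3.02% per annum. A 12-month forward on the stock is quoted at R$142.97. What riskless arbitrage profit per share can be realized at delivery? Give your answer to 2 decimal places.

R$4.05 per share

PV(dividends) I = 3.90·e^(−0.0302·1/12) + 4.09·e^(−0.0302·9/12) = 7.8886
Fair forward F* = (S − I)·e^(rT) = (142.68 − 7.8886)·e^0.030200 = 134.7914 × 1.030661 = 138.9242
Market R$142.97 > fair 138.9242: forward overpriced → cash-and-carry (borrow at r, buy the stock and collect the dividends, short the forward).
Profit at T = |F_mkt − F*| = |142.97 − 138.9242| = R$4.05 per share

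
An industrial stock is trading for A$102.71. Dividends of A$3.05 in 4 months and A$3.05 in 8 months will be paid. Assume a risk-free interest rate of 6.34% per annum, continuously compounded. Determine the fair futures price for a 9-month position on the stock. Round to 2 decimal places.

A$101.51

PV(dividends) I = 3.05·e^(−0.0634·4/12) + 3.05·e^(−0.0634·8/12)
I = 2.9862 + 2.9238 = 5.9100
F = (S − I)·e^(rT) = (102.71 − 5.9100) · e^(0.0634·9/12)
= 96.8000 · e^0.047550 = 96.8000 × 1.048699 = A$101.51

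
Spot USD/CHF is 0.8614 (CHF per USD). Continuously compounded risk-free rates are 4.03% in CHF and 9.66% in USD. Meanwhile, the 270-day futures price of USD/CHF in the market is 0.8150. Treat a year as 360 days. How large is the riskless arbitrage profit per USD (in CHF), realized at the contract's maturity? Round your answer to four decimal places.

Fair futures: F* = S·e^(carry·T), with carry = (r_CHF − r_USD) = 0.0403 − 0.0966 = -0.0563
F* = 0.8614 · e^(-0.0563 × 270/360) = 0.8614 · e^-0.042225 = 0.8614 × 0.958654 = 0.8258
Market 0.8150 < fair 0.8258: forward underpriced → reverse cash-and-carry (short spot, go long the forward).
At maturity, profit = |F_mkt − F*| = |0.8150 − 0.8258| = 0.0108 per USD (in CHF)

0.0108 per USD (in CHF)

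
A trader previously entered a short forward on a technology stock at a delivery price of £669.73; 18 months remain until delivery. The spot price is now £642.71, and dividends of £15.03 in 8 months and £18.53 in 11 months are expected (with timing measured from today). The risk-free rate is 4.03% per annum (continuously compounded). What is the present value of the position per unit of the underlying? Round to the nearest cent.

£20.22

PV(remaining dividends) I = 15.03·e^(−0.0403·8/12) + 18.53·e^(−0.0403·11/12) = 32.4895
Current forward F = (S − I)·e^(rT) = (642.71 − 32.4895)·e^(0.0403·18/12) = 610.2205 × 1.062314 = 648.2458
Value (long) = (F − K)·e^(−rT) = (648.2458 − 669.73) × 0.941341 = -20.2240
Short position value = −(long value) = £20.22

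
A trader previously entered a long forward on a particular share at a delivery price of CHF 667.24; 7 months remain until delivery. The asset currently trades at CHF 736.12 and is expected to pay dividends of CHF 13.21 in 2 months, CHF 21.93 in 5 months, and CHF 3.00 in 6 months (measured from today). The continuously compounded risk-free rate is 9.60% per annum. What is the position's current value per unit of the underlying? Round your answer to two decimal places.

PV(remaining dividends) I = 13.21·e^(−0.0960·2/12) + 21.93·e^(−0.0960·5/12) + 3.00·e^(−0.0960·6/12) = 36.9298
Current forward F = (S − I)·e^(rT) = (736.12 − 36.9298)·e^(0.0960·7/12) = 699.1902 × 1.057598 = 739.4622
Value (long) = (F − K)·e^(−rT) = (739.4622 − 667.24) × 0.945539 = 68.2889
Value = CHF 68.29

CHF 68.29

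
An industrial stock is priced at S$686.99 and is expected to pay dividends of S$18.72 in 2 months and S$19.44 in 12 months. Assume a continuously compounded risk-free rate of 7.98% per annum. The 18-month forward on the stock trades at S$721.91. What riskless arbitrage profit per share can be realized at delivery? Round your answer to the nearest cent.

S$11.38 per share

PV(dividends) I = 18.72·e^(−0.0798·2/12) + 19.44·e^(−0.0798·12/12) = 36.4216
Fair forward F* = (S − I)·e^(rT) = (686.99 − 36.4216)·e^0.119700 = 650.5684 × 1.127159 = 733.2940
Market S$721.91 < fair 733.2940: forward underpriced → reverse cash-and-carry (short the stock, invest proceeds at r, pay the dividends, go long the forward).
Profit at T = |F_mkt − F*| = |721.91 − 733.2940| = S$11.38 per share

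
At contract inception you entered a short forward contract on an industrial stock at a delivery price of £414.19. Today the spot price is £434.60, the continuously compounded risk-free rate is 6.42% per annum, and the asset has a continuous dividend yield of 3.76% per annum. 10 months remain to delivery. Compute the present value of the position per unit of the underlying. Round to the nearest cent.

Current fair forward for the remaining 10 months: F = S·e^((r − q)·T), (r − q) = 0.0642 − 0.0376 = 0.0266
F = 434.60 · e^(0.0266 × 10/12) = 434.60 × 1.022414 = 444.3411
Value of long forward = (F − K)·e^(−rT) = (444.3411 − 414.19) · e^(−0.0642·10/12)
= 30.1511 × 0.947906 = 28.58
Short position value = −(long value) = -£28.58

-£28.58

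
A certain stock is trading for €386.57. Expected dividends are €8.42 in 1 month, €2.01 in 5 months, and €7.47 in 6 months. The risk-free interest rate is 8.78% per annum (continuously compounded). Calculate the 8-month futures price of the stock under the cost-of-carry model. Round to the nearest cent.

PV(dividends) I = 8.42·e^(−0.0878·1/12) + 2.01·e^(−0.0878·5/12) + 7.47·e^(−0.0878·6/12)
I = 8.3586 + 1.9378 + 7.1492 = 17.4456
F = (S − I)·e^(rT) = (386.57 − 17.4456) · e^(0.0878·8/12)
= 369.1244 · e^0.058533 = 369.1244 × 1.060280 = €391.38

€391.38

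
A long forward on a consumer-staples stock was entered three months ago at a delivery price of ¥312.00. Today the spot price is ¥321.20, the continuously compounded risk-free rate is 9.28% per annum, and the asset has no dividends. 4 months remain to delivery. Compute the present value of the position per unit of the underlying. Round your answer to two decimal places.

¥18.70

Current fair forward for the remaining 4 months: F = S·e^(r·T), r = 0.0928
F = 321.20 · e^(0.0928 × 4/12) = 321.20 × 1.031417 = 331.2911
Value of long forward = (F − K)·e^(−rT) = (331.2911 − 312.00) · e^(−0.0928·4/12)
= 19.2911 × 0.969540 = 18.70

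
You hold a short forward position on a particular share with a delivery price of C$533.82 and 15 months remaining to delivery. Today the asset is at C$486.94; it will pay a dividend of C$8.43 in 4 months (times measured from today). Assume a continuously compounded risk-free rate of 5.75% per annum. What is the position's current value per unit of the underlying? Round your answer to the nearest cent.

C$18.13

PV(remaining dividends) I = 8.43·e^(−0.0575·4/12) = 8.2700
Current forward F = (S − I)·e^(rT) = (486.94 − 8.2700)·e^(0.0575·15/12) = 478.6700 × 1.074521 = 514.3410
Value (long) = (F − K)·e^(−rT) = (514.3410 − 533.82) × 0.930647 = -18.1281
Short position value = −(long value) = C$18.13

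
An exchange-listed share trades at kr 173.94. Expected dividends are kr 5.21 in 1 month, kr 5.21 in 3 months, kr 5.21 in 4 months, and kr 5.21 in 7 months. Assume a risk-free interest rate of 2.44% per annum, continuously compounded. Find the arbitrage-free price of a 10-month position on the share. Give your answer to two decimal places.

kr 156.41

PV(dividends) I = 5.21·e^(−0.0244·1/12) + 5.21·e^(−0.0244·3/12) + 5.21·e^(−0.0244·4/12) + 5.21·e^(−0.0244·7/12)
I = 5.1994 + 5.1783 + 5.1678 + 5.1364 = 20.6819
F = (S − I)·e^(rT) = (173.94 − 20.6819) · e^(0.0244·10/12)
= 153.2581 · e^0.020333 = 153.2581 × 1.020541 = kr 156.41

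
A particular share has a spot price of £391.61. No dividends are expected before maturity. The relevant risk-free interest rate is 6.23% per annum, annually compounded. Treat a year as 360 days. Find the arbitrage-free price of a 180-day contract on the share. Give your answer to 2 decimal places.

F = S · (1+r)^T
= 391.61 × 1.030679
F = £403.62

£403.62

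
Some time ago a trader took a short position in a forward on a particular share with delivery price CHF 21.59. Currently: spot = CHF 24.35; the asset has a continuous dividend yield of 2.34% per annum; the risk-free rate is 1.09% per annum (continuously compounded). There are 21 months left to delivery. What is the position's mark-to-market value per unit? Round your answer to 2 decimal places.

Current fair forward for the remaining 21 months: F = S·e^((r − q)·T), (r − q) = 0.0109 − 0.0234 = -0.0125
F = 24.35 · e^(-0.0125 × 21/12) = 24.35 × 0.978363 = 23.8231
Value of long forward = (F − K)·e^(−rT) = (23.8231 − 21.59) · e^(−0.0109·21/12)
= 2.2331 × 0.981106 = 2.19
Short position value = −(long value) = -CHF 2.19

-CHF 2.19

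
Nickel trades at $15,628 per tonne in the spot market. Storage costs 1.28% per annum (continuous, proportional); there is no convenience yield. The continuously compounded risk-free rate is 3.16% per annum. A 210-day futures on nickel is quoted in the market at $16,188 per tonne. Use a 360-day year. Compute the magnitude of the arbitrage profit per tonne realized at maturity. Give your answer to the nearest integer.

Fair futures: F* = S·e^(carry·T), with carry = (r + u) = 0.0316 + 0.0128 = 0.0444
F* = 15628 · e^(0.0444 × 210/360) = 15628 · e^0.025900 = 15628 × 1.026238 = $16038.0475
Market $16188 > fair $16038.0475: forward overpriced → cash-and-carry (buy spot, short the forward).
At maturity, profit = |F_mkt − F*| = |16188 − 16038.0475| = $150 per tonne

$150 per tonne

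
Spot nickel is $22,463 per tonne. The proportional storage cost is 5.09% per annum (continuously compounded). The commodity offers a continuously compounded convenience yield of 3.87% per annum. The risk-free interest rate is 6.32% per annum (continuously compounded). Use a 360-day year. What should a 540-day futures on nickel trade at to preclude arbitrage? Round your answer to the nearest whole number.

Net carry = r + u − y = 0.0632 + 0.0509 − 0.0387 = 0.0754
F = S·e^((r+u−y)T) = 22463 · e^(0.0754 × 540/360) = 22463 · e^0.113100
= 22463 × 1.119744 = $25,153 per tonne

$25,153 per tonne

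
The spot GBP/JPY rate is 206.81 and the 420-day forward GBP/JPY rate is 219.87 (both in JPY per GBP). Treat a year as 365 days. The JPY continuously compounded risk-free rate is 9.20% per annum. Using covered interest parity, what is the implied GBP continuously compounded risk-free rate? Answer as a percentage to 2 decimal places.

3.88%

F = S·e^((r_JPY − r_GBP)T) ⇒ r_GBP = r_JPY − ln(F/S)/T
ln(219.87/206.81) = 0.061236; /(420/365) = 0.053217
r_GBP = 0.0920 − 0.053217 = 0.038783
r_GBP = 3.88%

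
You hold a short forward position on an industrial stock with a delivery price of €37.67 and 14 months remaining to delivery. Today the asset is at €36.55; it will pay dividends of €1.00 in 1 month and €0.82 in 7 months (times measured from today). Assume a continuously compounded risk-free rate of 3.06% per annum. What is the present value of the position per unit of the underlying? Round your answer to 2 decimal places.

€1.60

PV(remaining dividends) I = 1.00·e^(−0.0306·1/12) + 0.82·e^(−0.0306·7/12) = 1.8029
Current forward F = (S − I)·e^(rT) = (36.55 − 1.8029)·e^(0.0306·14/12) = 34.7471 × 1.036345 = 36.0100
Value (long) = (F − K)·e^(−rT) = (36.0100 − 37.67) × 0.964930 = -1.6018
Short position value = −(long value) = €1.60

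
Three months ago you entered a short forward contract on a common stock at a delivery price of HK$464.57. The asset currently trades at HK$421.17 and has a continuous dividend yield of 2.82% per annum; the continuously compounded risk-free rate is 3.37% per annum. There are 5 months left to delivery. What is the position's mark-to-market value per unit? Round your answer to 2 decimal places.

Current fair forward for the remaining 5 months: F = S·e^((r − q)·T), (r − q) = 0.0337 − 0.0282 = 0.0055
F = 421.17 · e^(0.0055 × 5/12) = 421.17 × 1.002294 = 422.1362
Value of long forward = (F − K)·e^(−rT) = (422.1362 − 464.57) · e^(−0.0337·5/12)
= -42.4338 × 0.986056 = -41.84
Short position value = −(long value) = HK$41.84

HK$41.84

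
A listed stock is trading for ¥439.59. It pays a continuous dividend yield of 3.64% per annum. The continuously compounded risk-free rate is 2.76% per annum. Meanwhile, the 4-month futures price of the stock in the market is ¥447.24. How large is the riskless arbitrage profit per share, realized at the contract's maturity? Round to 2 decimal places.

Fair futures: F* = S·e^(carry·T), with carry = (r − q) = 0.0276 − 0.0364 = -0.0088
F* = 439.59 · e^(-0.0088 × 4/12) = 439.59 · e^-0.002933 = 439.59 × 0.997071 = ¥438.3024
Market ¥447.24 > fair ¥438.3024: forward overpriced → cash-and-carry (buy spot, short the forward).
At maturity, profit = |F_mkt − F*| = |447.24 − 438.3024| = ¥8.94 per share

¥8.94 per share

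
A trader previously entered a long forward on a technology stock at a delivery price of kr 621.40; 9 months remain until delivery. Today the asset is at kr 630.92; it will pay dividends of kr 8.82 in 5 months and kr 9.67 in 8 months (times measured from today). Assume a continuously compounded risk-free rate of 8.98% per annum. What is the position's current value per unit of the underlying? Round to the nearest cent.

kr 32.39

PV(remaining dividends) I = 8.82·e^(−0.0898·5/12) + 9.67·e^(−0.0898·8/12) = 17.6042
Current forward F = (S − I)·e^(rT) = (630.92 − 17.6042)·e^(0.0898·9/12) = 613.3158 × 1.069670 = 656.0455
Value (long) = (F − K)·e^(−rT) = (656.0455 − 621.40) × 0.934868 = 32.3890
Value = kr 32.39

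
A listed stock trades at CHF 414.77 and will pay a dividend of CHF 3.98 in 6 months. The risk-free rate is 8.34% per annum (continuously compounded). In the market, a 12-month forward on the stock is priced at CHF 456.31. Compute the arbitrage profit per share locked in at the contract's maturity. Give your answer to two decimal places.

CHF 9.61 per share

PV(dividends) I = 3.98·e^(−0.0834·6/12) = 3.8174
Fair forward F* = (S − I)·e^(rT) = (414.77 − 3.8174)·e^0.083400 = 410.9526 × 1.086977 = 446.6960
Market CHF 456.31 > fair 446.6960: forward overpriced → cash-and-carry (borrow at r, buy the stock and collect the dividends, short the forward).
Profit at T = |F_mkt − F*| = |456.31 − 446.6960| = CHF 9.61 per share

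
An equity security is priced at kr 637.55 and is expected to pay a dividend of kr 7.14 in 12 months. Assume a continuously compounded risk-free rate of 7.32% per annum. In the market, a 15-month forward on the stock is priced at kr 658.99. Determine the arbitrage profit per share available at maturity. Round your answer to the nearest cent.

PV(dividends) I = 7.14·e^(−0.0732·12/12) = 6.6360
Fair forward F* = (S − I)·e^(rT) = (637.55 − 6.6360)·e^0.091500 = 630.9140 × 1.095817 = 691.3663
Market kr 658.99 < fair 691.3663: forward underpriced → reverse cash-and-carry (short the stock, invest proceeds at r, pay the dividends, go long the forward).
Profit at T = |F_mkt − F*| = |658.99 − 691.3663| = kr 32.38 per share

kr 32.38 per share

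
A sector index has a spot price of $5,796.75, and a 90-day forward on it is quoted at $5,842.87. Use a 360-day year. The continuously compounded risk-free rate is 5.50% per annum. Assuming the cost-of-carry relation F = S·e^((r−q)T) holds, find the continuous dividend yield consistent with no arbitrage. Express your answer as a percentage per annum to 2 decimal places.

From F = S·e^((r−q)T): (r − q) = ln(F/S)/T
ln(5842.87/5796.75) = ln(1.007956) = 0.007925
(r − q) = 0.007925 / (90/360) = 0.031700
q = r − ln(F/S)/T = 0.0550 − 0.031700 = 0.023300
q = 2.33%

2.33%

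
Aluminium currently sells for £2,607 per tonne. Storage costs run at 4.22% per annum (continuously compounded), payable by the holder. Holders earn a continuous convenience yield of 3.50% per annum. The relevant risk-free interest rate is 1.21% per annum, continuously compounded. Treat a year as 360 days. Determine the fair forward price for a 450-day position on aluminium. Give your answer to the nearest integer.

Net carry = r + u − y = 0.0121 + 0.0422 − 0.0350 = 0.0193
F = S·e^((r+u−y)T) = 2607 · e^(0.0193 × 450/360) = 2607 · e^0.024125
= 2607 × 1.024418 = £2,671 per tonne

£2,671 per tonne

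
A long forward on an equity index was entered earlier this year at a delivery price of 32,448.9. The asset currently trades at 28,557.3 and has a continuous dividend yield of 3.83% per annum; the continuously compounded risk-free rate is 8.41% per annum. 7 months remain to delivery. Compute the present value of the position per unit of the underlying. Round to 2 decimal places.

-2969.07

Current fair forward for the remaining 7 months: F = S·e^((r − q)·T), (r − q) = 0.0841 − 0.0383 = 0.0458
F = 28557.3 · e^(0.0458 × 7/12) = 28557.3 × 1.02707676 = 29330.5392
Value of long forward = (F − K)·e^(−rT) = (29330.5392 − 32448.9) · e^(−0.0841·7/12)
= -3118.3608 × 0.95212559 = -2969.07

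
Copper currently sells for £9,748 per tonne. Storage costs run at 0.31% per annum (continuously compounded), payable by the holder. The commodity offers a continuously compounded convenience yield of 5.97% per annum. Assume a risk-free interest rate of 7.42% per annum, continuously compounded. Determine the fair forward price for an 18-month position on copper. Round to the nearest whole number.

£10,009 per tonne

Net carry = r + u − y = 0.0742 + 0.0031 − 0.0597 = 0.0176
F = S·e^((r+u−y)T) = 9748 · e^(0.0176 × 18/12) = 9748 · e^0.026400
= 9748 × 1.026752 = £10,009 per tonne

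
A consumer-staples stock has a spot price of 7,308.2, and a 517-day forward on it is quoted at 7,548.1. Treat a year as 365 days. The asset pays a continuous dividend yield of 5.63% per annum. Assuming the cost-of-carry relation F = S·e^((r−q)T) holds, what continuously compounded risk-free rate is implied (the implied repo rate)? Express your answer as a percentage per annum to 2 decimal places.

From F = S·e^((r−q)T): (r − q) = ln(F/S)/T
ln(7548.1/7308.2) = ln(1.032826) = 0.032299
(r − q) = 0.032299 / (517/365) = 0.022803
r = ln(F/S)/T + q = 0.022803 + 0.0563 = 0.079103
r = 7.91%

7.91%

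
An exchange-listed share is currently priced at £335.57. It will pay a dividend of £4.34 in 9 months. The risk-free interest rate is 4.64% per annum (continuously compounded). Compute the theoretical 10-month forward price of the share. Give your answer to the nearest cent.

£344.44

PV(dividends) I = 4.34·e^(−0.0464·9/12)
I = 4.1916
F = (S − I)·e^(rT) = (335.57 − 4.1916) · e^(0.0464·10/12)
= 331.3784 · e^0.038667 = 331.3784 × 1.039424 = £344.44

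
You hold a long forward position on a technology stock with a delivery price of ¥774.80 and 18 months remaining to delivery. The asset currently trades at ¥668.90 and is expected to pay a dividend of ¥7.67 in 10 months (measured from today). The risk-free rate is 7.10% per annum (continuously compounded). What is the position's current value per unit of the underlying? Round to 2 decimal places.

-¥34.86

PV(remaining dividends) I = 7.67·e^(−0.0710·10/12) = 7.2294
Current forward F = (S − I)·e^(rT) = (668.90 − 7.2294)·e^(0.0710·18/12) = 661.6706 × 1.112378 = 736.0278
Value (long) = (F − K)·e^(−rT) = (736.0278 − 774.80) × 0.898975 = -34.8552
Value = -¥34.86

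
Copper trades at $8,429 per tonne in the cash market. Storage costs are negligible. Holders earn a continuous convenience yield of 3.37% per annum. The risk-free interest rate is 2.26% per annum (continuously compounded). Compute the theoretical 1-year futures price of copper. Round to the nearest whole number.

Net carry = r + u − y = 0.0226 + 0.0000 − 0.0337 = -0.0111
F = S·e^((r+u−y)T) = 8429 · e^(-0.0111 × 1) = 8429 · e^-0.011100
= 8429 × 0.988961 = $8,336 per tonne

$8,336 per tonne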